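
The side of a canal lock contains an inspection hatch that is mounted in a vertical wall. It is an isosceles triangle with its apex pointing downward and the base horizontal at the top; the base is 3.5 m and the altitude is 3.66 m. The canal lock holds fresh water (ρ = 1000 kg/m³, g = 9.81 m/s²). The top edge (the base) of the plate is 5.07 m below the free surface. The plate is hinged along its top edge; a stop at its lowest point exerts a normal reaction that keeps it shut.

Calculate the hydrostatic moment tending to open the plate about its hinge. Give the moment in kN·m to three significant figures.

γ = ρg = 1000 × 9.81 = 9810 N/m³ = 9.81 kN/m³.
With the apex down, the centroid sits h/3 = 3.66/3 = 1.22 m below the base (the top edge), so the centroid depth is h_c = 5.07 + 1.22 = 6.29 m.
A = ½ × 3.5 × 3.66 = 6.405 m².
Resultant F = γ·h_c·A = 9.81 × 6.29 × 6.405 = 395.22 kN.
I_c = b·h³/36 = 3.5 × 3.66³/36 = 4.7666 m⁴.
Centre of pressure: y_p = y_c + I_c/(y_c·A) = 6.29 + 4.7666/(6.29 × 6.405) = 6.29 + 0.118315 = 6.40831 m along the plane.
The resultant acts 1.22 + 0.118315 = 1.33831 m (along the plate) below the hinge at the top edge, so the moment about the hinge is M = F × 1.33831 = 395.22 × 1.33831 = 528.927 kN·m.

M ≈ 529 kN·m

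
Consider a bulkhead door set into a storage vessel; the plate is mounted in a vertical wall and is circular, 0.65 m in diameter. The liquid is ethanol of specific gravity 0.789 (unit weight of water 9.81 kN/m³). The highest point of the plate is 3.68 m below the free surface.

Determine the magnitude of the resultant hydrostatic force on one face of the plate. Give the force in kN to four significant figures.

F ≈ 10.29 kN

γ = 0.789 × 9.81 = 7.74009 kN/m³.
The centroid is at the centre, 0.325 m below the top of the plate, so the centroid depth is h_c = 3.68 + 0.325 = 4.005 m.
A = π(0.325)² = 0.331831 m².
Resultant F = γ·h_c·A = 7.74009 × 4.005 × 0.331831 = 10.2864 kN.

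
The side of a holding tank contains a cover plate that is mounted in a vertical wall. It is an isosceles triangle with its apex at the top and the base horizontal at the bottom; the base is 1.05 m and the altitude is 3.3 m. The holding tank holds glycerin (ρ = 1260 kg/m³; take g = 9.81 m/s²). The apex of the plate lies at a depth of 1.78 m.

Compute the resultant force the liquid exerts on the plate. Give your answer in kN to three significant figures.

F ≈ 85.2 kN

γ = ρg = 1260 × 9.81 / 1000 = 12.3606 kN/m³.
With the apex up, the centroid sits 2h/3 = 2 × 3.3/3 = 2.2 m below the apex, so the centroid depth is h_c = 1.78 + 2.2 = 3.98 m.
A = ½ × 1.05 × 3.3 = 1.7325 m².
Resultant F = γ·h_c·A = 12.3606 × 3.98 × 1.7325 = 85.2307 kN.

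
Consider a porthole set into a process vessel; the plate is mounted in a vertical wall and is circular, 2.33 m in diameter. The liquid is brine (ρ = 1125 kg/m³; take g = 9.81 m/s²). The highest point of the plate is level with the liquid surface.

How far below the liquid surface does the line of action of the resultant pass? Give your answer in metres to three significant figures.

h_p = 1.46 m

γ = ρg = 1125 × 9.81 / 1000 = 11.03625 kN/m³.
The centroid is at the centre, 1.165 m below the top of the plate, so the centroid depth is h_c = 1.165 m.
A = π(1.165)² = 4.26385 m².
Resultant F = γ·h_c·A = 11.03625 × 1.165 × 4.26385 = 54.8213 kN.
I_c = πr⁴/4 = π × 1.165⁴/4 = 1.44675 m⁴.
Centre of pressure: y_p = y_c + I_c/(y_c·A) = 1.165 + 1.44675/(1.165 × 4.26385) = 1.165 + 0.29125 = 1.45625 m along the plane.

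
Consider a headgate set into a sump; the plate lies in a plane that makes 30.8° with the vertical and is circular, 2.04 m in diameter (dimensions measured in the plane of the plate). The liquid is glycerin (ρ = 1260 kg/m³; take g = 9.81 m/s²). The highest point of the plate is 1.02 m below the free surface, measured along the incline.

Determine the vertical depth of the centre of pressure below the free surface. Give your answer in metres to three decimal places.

h_p = 1.862 m

γ = ρg = 1260 × 9.81 / 1000 = 12.3606 kN/m³.
The plate makes 30.8° with the vertical, i.e. θ = 90° − 30.8° = 59.2° to the horizontal. Measuring y along the incline from the free-surface line, vertical depth h = y·sinθ with sinθ = 0.858960.
The centroid is at the centre, 1.02 m below the top of the plate, so y_c = 1.02 + 1.02 = 2.04 m and h_c = 2.04 × 0.858960 = 1.75228 m.
A = π(1.02)² = 3.26851 m².
Resultant F = γ·h_c·A = 12.3606 × 1.75228 × 3.26851 = 70.7934 kN.
I_c = πr⁴/4 = π × 1.02⁴/4 = 0.85014 m⁴.
Centre of pressure: y_p = y_c + I_c/(y_c·A) = 2.04 + 0.85014/(2.04 × 3.26851) = 2.04 + 0.1275 = 2.1675 m along the plane.
Vertically, h_p = y_p·sinθ = 2.1675 × 0.858960 = 1.8618 m.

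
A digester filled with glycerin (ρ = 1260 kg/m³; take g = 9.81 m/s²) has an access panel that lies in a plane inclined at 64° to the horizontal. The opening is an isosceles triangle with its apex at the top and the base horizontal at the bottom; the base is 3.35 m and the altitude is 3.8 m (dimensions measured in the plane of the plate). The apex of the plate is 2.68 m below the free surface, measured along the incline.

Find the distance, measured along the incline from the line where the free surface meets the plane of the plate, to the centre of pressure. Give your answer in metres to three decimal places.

γ = ρg = 1260 × 9.81 / 1000 = 12.3606 kN/m³.
Let θ = 64° be the plate's angle to the horizontal; measure y along the incline from where the plane meets the free surface. Vertical depth h = y·sinθ with sinθ = 0.898794.
With the apex up, the centroid sits 2h/3 = 2 × 3.8/3 = 2.53333 m below the apex, so y_c = 2.68 + 2.53333 = 5.21333 m and h_c = 5.21333 × 0.898794 = 4.68571 m.
A = ½ × 3.35 × 3.8 = 6.365 m².
Resultant F = γ·h_c·A = 12.3606 × 4.68571 × 6.365 = 368.649 kN.
I_c = b·h³/36 = 3.35 × 3.8³/36 = 5.10614 m⁴.
Centre of pressure: y_p = y_c + I_c/(y_c·A) = 5.21333 + 5.10614/(5.21333 × 6.365) = 5.21333 + 0.153879 = 5.36721 m along the plane.

y_p = 5.367 m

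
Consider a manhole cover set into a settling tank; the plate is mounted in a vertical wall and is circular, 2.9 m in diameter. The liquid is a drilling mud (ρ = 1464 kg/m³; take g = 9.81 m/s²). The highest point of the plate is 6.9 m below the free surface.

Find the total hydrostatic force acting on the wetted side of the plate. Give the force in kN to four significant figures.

γ = ρg = 1464 × 9.81 / 1000 = 14.36184 kN/m³.
The centroid is at the centre, 1.45 m below the top of the plate, so the centroid depth is h_c = 6.9 + 1.45 = 8.35 m.
A = π(1.45)² = 6.6052 m².
Resultant F = γ·h_c·A = 14.36184 × 8.35 × 6.6052 = 792.105 kN.

F ≈ 792.1 kN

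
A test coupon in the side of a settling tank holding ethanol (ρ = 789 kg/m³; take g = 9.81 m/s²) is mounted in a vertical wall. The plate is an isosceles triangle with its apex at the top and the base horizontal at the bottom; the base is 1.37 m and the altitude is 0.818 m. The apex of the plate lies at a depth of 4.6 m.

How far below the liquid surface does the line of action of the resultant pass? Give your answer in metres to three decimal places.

h_p = 5.153 m

γ = ρg = 789 × 9.81 / 1000 = 7.74009 kN/m³.
With the apex up, the centroid sits 2h/3 = 2 × 0.818/3 = 0.545333 m below the apex, so the centroid depth is h_c = 4.6 + 0.545333 = 5.14533 m.
A = ½ × 1.37 × 0.818 = 0.56033 m².
Resultant F = γ·h_c·A = 7.74009 × 5.14533 × 0.56033 = 22.3153 kN.
I_c = b·h³/36 = 1.37 × 0.818³/36 = 0.0208295 m⁴.
Centre of pressure: y_p = y_c + I_c/(y_c·A) = 5.14533 + 0.0208295/(5.14533 × 0.56033) = 5.14533 + 0.00722473 = 5.15255 m along the plane.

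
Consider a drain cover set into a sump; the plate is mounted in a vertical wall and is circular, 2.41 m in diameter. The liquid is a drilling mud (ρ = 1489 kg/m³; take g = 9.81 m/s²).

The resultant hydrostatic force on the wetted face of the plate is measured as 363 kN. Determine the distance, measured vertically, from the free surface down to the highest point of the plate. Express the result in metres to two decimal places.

d_top ≈ 4.24 m

γ = ρg = 1489 × 9.81 / 1000 = 14.60709 kN/m³.
A = π(1.205)² = 4.56167 m².
From F = γ·h_c·A, the centroid depth is h_c = 363/(14.60709 × 4.56167) = 5.44777 m.
The centroid is at the centre, 1.205 m below the top of the plate, so the highest point sits at h_top = 5.44777 − 1.205 = 4.24277 m below the surface.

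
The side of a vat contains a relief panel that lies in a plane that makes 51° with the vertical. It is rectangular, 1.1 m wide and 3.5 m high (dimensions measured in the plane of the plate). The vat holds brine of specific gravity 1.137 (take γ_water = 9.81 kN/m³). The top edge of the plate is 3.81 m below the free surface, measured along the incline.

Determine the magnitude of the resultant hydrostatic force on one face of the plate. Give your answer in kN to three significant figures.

F ≈ 150 kN

γ = 1.137 × 9.81 = 11.15397 kN/m³.
The plate makes 51° with the vertical, i.e. θ = 90° − 51° = 39° to the horizontal. Measuring y along the incline from the free-surface line, vertical depth h = y·sinθ with sinθ = 0.629320.
The centroid lies 3.5/2 = 1.75 m below the top edge, so y_c = 3.81 + 1.75 = 5.56 m and h_c = 5.56 × 0.629320 = 3.49902 m.
A = 1.1 × 3.5 = 3.85 m².
Resultant F = γ·h_c·A = 11.15397 × 3.49902 × 3.85 = 150.258 kN.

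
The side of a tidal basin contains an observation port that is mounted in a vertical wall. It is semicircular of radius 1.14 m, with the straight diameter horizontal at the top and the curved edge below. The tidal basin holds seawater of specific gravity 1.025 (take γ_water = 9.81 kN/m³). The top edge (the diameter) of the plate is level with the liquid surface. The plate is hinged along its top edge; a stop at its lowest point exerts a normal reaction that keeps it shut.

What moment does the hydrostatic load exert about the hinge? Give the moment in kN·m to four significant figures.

γ = 1.025 × 9.81 = 10.05525 kN/m³.
The centroid of a semicircle lies 4r/(3π) = 0.483831 m from the diameter, here below the top edge, so the centroid depth is h_c = 0.483831 m.
A = πr²/2 = π × 1.14²/2 = 2.04141 m².
Resultant F = γ·h_c·A = 10.05525 × 0.483831 × 2.04141 = 9.93154 kN.
I_c = (π/8 − 8/(9π))·r⁴ = 0.109757 × 1.14⁴ = 0.185375 m⁴.
Centre of pressure: y_p = y_c + I_c/(y_c·A) = 0.483831 + 0.185375/(0.483831 × 2.04141) = 0.483831 + 0.187684 = 0.671515 m along the plane.
The resultant acts 0.483831 + 0.187684 = 0.671515 m (along the plate) below the hinge at the top edge, so the moment about the hinge is M = F × 0.671515 = 9.93154 × 0.671515 = 6.66918 kN·m.

M ≈ 6.669 kN·m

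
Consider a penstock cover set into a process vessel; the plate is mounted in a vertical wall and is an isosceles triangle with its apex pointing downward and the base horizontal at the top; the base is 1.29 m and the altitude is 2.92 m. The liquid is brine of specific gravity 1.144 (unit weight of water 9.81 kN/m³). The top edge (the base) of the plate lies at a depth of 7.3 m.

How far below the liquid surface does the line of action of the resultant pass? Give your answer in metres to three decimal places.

γ = 1.144 × 9.81 = 11.22264 kN/m³.
With the apex down, the centroid sits h/3 = 2.92/3 = 0.973333 m below the base (the top edge), so the centroid depth is h_c = 7.3 + 0.973333 = 8.27333 m.
A = ½ × 1.29 × 2.92 = 1.8834 m².
Resultant F = γ·h_c·A = 11.22264 × 8.27333 × 1.8834 = 174.871 kN.
I_c = b·h³/36 = 1.29 × 2.92³/36 = 0.892146 m⁴.
Centre of pressure: y_p = y_c + I_c/(y_c·A) = 8.27333 + 0.892146/(8.27333 × 1.8834) = 8.27333 + 0.0572549 = 8.33058 m along the plane.

h_p = 8.331 m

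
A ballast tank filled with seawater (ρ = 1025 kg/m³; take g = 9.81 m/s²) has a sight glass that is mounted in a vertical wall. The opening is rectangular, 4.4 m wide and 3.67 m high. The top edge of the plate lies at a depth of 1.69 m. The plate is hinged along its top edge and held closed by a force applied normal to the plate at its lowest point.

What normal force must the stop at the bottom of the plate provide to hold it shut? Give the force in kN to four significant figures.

γ = ρg = 1025 × 9.81 / 1000 = 10.05525 kN/m³.
The centroid lies 3.67/2 = 1.835 m below the top edge, so the centroid depth is h_c = 1.69 + 1.835 = 3.525 m.
A = 4.4 × 3.67 = 16.148 m².
Resultant F = γ·h_c·A = 10.05525 × 3.525 × 16.148 = 572.362 kN.
I_c = b·h³/12 = 4.4 × 3.67³/12 = 18.1246 m⁴.
Centre of pressure: y_p = y_c + I_c/(y_c·A) = 3.525 + 18.1246/(3.525 × 16.148) = 3.525 + 0.318413 = 3.84341 m along the plane.
The resultant acts 1.835 + 0.318413 = 2.15341 m (along the plate) below the hinge at the top edge, so the moment about the hinge is M = F × 2.15341 = 572.362 × 2.15341 = 1232.53 kN·m.
A normal force at the bottom, 3.67 m from the hinge, must supply this moment: P = 1232.53/3.67 = 335.839 kN.

P ≈ 335.8 kN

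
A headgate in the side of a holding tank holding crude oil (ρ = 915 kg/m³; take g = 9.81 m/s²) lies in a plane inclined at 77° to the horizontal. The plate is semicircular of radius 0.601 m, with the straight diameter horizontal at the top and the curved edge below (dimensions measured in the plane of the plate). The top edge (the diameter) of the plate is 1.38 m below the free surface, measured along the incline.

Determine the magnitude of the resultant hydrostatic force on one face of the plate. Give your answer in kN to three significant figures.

F ≈ 8.11 kN

γ = ρg = 915 × 9.81 / 1000 = 8.97615 kN/m³.
Let θ = 77° be the plate's angle to the horizontal; measure y along the incline from where the plane meets the free surface. Vertical depth h = y·sinθ with sinθ = 0.974370.
The centroid of a semicircle lies 4r/(3π) = 0.255072 m from the diameter, here below the top edge, so y_c = 1.38 + 0.255072 = 1.63507 m and h_c = 1.63507 × 0.974370 = 1.59316 m.
A = πr²/2 = π × 0.601²/2 = 0.567373 m².
Resultant F = γ·h_c·A = 8.97615 × 1.59316 × 0.567373 = 8.11369 kN.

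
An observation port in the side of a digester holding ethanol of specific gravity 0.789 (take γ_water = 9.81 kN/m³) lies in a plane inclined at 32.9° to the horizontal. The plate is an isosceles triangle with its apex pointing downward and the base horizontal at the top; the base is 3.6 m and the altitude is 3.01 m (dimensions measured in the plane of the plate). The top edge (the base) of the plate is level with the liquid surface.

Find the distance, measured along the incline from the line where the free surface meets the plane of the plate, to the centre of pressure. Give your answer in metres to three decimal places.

γ = 0.789 × 9.81 = 7.74009 kN/m³.
Let θ = 32.9° be the plate's angle to the horizontal; measure y along the incline from where the plane meets the free surface. Vertical depth h = y·sinθ with sinθ = 0.543174.
With the apex down, the centroid sits h/3 = 3.01/3 = 1.00333 m below the base (the top edge), so y_c = 1.00333 m and h_c = 1.00333 × 0.543174 = 0.544983 m.
A = ½ × 3.6 × 3.01 = 5.418 m².
Resultant F = γ·h_c·A = 7.74009 × 0.544983 × 5.418 = 22.8543 kN.
I_c = b·h³/36 = 3.6 × 3.01³/36 = 2.72709 m⁴.
Centre of pressure: y_p = y_c + I_c/(y_c·A) = 1.00333 + 2.72709/(1.00333 × 5.418) = 1.00333 + 0.501668 = 1.505 m along the plane.

y_p = 1.505 m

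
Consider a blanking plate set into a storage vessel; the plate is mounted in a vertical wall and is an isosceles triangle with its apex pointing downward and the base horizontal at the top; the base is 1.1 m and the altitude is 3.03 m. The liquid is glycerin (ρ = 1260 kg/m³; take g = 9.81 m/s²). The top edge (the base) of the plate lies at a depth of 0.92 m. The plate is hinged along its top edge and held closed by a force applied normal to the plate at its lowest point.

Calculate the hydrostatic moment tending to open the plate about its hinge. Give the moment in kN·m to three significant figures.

γ = ρg = 1260 × 9.81 / 1000 = 12.3606 kN/m³.
With the apex down, the centroid sits h/3 = 3.03/3 = 1.01 m below the base (the top edge), so the centroid depth is h_c = 0.92 + 1.01 = 1.93 m.
A = ½ × 1.1 × 3.03 = 1.6665 m².
Resultant F = γ·h_c·A = 12.3606 × 1.93 × 1.6665 = 39.756 kN.
I_c = b·h³/36 = 1.1 × 3.03³/36 = 0.849998 m⁴.
Centre of pressure: y_p = y_c + I_c/(y_c·A) = 1.93 + 0.849998/(1.93 × 1.6665) = 1.93 + 0.264275 = 2.19427 m along the plane.
The resultant acts 1.01 + 0.264275 = 1.27428 m (along the plate) below the hinge at the top edge, so the moment about the hinge is M = F × 1.27428 = 39.756 × 1.27428 = 50.6603 kN·m.

M ≈ 50.7 kN·m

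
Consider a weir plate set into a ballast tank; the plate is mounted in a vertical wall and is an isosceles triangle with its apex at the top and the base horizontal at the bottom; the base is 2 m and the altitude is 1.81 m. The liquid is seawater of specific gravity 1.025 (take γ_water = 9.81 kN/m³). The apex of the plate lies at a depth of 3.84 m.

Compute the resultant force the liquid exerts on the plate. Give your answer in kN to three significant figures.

γ = 1.025 × 9.81 = 10.05525 kN/m³.
With the apex up, the centroid sits 2h/3 = 2 × 1.81/3 = 1.20667 m below the apex, so the centroid depth is h_c = 3.84 + 1.20667 = 5.04667 m.
A = ½ × 2 × 1.81 = 1.81 m².
Resultant F = γ·h_c·A = 10.05525 × 5.04667 × 1.81 = 91.8494 kN.

F ≈ 91.8 kN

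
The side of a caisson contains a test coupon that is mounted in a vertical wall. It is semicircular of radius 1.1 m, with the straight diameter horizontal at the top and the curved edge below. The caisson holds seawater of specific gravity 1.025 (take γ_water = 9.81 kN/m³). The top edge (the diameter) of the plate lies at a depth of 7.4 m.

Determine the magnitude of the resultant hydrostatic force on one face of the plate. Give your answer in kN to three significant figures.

F ≈ 150 kN

γ = 1.025 × 9.81 = 10.05525 kN/m³.
The centroid of a semicircle lies 4r/(3π) = 0.466854 m from the diameter, here below the top edge, so the centroid depth is h_c = 7.4 + 0.466854 = 7.86685 m.
A = πr²/2 = π × 1.1²/2 = 1.90066 m².
Resultant F = γ·h_c·A = 10.05525 × 7.86685 × 1.90066 = 150.348 kN.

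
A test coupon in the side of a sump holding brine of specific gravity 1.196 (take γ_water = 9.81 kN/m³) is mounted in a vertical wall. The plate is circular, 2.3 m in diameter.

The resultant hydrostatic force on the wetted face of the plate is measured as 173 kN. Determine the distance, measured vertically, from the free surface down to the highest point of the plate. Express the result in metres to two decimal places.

γ = 1.196 × 9.81 = 11.73276 kN/m³.
A = π(1.15)² = 4.15476 m².
From F = γ·h_c·A, the centroid depth is h_c = 173/(11.73276 × 4.15476) = 3.54895 m.
The centroid is at the centre, 1.15 m below the top of the plate, so the highest point sits at h_top = 3.54895 − 1.15 = 2.39895 m below the surface.

d_top ≈ 2.40 m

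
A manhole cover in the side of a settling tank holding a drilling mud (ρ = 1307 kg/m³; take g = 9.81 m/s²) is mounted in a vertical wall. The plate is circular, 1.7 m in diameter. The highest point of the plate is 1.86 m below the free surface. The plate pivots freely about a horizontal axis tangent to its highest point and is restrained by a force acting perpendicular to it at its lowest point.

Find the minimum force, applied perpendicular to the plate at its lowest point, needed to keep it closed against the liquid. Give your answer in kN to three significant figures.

P ≈ 42.5 kN

γ = ρg = 1307 × 9.81 / 1000 = 12.82167 kN/m³.
The centroid is at the centre, 0.85 m below the top of the plate, so the centroid depth is h_c = 1.86 + 0.85 = 2.71 m.
A = π(0.85)² = 2.2698 m².
Resultant F = γ·h_c·A = 12.82167 × 2.71 × 2.2698 = 78.8681 kN.
I_c = πr⁴/4 = π × 0.85⁴/4 = 0.409983 m⁴.
Centre of pressure: y_p = y_c + I_c/(y_c·A) = 2.71 + 0.409983/(2.71 × 2.2698) = 2.71 + 0.0666514 = 2.77665 m along the plane.
The resultant acts 0.85 + 0.0666514 = 0.916651 m (along the plate) below the hinge at the top edge, so the moment about the hinge is M = F × 0.916651 = 78.8681 × 0.916651 = 72.2945 kN·m.
A normal force at the bottom, 1.7 m from the hinge, must supply this moment: P = 72.2945/1.7 = 42.5262 kN.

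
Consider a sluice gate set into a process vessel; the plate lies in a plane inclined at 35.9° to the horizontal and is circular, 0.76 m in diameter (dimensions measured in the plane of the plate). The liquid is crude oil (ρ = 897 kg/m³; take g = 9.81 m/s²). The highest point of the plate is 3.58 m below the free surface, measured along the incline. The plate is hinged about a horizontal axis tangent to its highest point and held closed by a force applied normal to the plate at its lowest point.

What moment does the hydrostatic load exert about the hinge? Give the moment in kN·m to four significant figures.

M ≈ 3.607 kN·m

γ = ρg = 897 × 9.81 / 1000 = 8.79957 kN/m³.
Let θ = 35.9° be the plate's angle to the horizontal; measure y along the incline from where the plane meets the free surface. Vertical depth h = y·sinθ with sinθ = 0.586372.
The centroid is at the centre, 0.38 m below the top of the plate, so y_c = 3.58 + 0.38 = 3.96 m and h_c = 3.96 × 0.586372 = 2.32203 m.
A = π(0.38)² = 0.453646 m².
Resultant F = γ·h_c·A = 8.79957 × 2.32203 × 0.453646 = 9.26929 kN.
I_c = πr⁴/4 = π × 0.38⁴/4 = 0.0163766 m⁴.
Centre of pressure: y_p = y_c + I_c/(y_c·A) = 3.96 + 0.0163766/(3.96 × 0.453646) = 3.96 + 0.00911615 = 3.96912 m along the plane.
The resultant acts 0.38 + 0.00911615 = 0.389116 m (along the plate) below the hinge at the top edge, so the moment about the hinge is M = F × 0.389116 = 9.26929 × 0.389116 = 3.60683 kN·m.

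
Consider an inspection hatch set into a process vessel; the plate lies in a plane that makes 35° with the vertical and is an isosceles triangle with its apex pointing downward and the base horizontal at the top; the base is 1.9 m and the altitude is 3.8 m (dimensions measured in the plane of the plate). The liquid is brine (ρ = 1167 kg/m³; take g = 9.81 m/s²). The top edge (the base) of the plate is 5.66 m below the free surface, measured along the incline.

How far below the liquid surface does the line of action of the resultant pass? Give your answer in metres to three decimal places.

h_p = 5.769 m

γ = ρg = 1167 × 9.81 / 1000 = 11.44827 kN/m³.
The plate makes 35° with the vertical, i.e. θ = 90° − 35° = 55° to the horizontal. Measuring y along the incline from the free-surface line, vertical depth h = y·sinθ with sinθ = 0.819152.
With the apex down, the centroid sits h/3 = 3.8/3 = 1.26667 m below the base (the top edge), so y_c = 5.66 + 1.26667 = 6.92667 m and h_c = 6.92667 × 0.819152 = 5.674 m.
A = ½ × 1.9 × 3.8 = 3.61 m².
Resultant F = γ·h_c·A = 11.44827 × 5.674 × 3.61 = 234.497 kN.
I_c = b·h³/36 = 1.9 × 3.8³/36 = 2.89602 m⁴.
Centre of pressure: y_p = y_c + I_c/(y_c·A) = 6.92667 + 2.89602/(6.92667 × 3.61) = 6.92667 + 0.115816 = 7.04249 m along the plane.
Vertically, h_p = y_p·sinθ = 7.04249 × 0.819152 = 5.76887 m.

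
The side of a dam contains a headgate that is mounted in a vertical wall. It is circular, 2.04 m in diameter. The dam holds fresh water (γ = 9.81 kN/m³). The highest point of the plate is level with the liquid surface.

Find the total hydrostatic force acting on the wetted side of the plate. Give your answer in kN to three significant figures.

F ≈ 32.7 kN

γ = 9.81 kN/m³.
The centroid is at the centre, 1.02 m below the top of the plate, so the centroid depth is h_c = 1.02 m.
A = π(1.02)² = 3.26851 m².
Resultant F = γ·h_c·A = 9.81 × 1.02 × 3.26851 = 32.7054 kN.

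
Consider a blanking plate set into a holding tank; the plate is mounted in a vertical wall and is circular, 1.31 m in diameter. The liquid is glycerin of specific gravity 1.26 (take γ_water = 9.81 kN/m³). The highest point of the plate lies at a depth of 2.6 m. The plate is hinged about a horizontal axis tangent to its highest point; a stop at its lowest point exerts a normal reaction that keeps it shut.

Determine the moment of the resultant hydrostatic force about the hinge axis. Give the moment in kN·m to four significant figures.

γ = 1.26 × 9.81 = 12.3606 kN/m³.
The centroid is at the centre, 0.655 m below the top of the plate, so the centroid depth is h_c = 2.6 + 0.655 = 3.255 m.
A = π(0.655)² = 1.34782 m².
Resultant F = γ·h_c·A = 12.3606 × 3.255 × 1.34782 = 54.2279 kN.
I_c = πr⁴/4 = π × 0.655⁴/4 = 0.144562 m⁴.
Centre of pressure: y_p = y_c + I_c/(y_c·A) = 3.255 + 0.144562/(3.255 × 1.34782) = 3.255 + 0.0329512 = 3.28795 m along the plane.
The resultant acts 0.655 + 0.0329512 = 0.687951 m (along the plate) below the hinge at the top edge, so the moment about the hinge is M = F × 0.687951 = 54.2279 × 0.687951 = 37.3061 kN·m.

M ≈ 37.31 kN·m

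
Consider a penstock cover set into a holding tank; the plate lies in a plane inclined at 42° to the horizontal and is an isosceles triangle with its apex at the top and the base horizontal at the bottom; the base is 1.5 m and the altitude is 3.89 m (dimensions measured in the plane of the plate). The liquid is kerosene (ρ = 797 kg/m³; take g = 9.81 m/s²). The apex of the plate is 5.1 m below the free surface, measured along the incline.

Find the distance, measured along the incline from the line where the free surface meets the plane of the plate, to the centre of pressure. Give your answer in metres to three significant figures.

y_p = 7.80 m

γ = ρg = 797 × 9.81 / 1000 = 7.81857 kN/m³.
Let θ = 42° be the plate's angle to the horizontal; measure y along the incline from where the plane meets the free surface. Vertical depth h = y·sinθ with sinθ = 0.669131.
With the apex up, the centroid sits 2h/3 = 2 × 3.89/3 = 2.59333 m below the apex, so y_c = 5.1 + 2.59333 = 7.69333 m and h_c = 7.69333 × 0.669131 = 5.14785 m.
A = ½ × 1.5 × 3.89 = 2.9175 m².
Resultant F = γ·h_c·A = 7.81857 × 5.14785 × 2.9175 = 117.426 kN.
I_c = b·h³/36 = 1.5 × 3.89³/36 = 2.45266 m⁴.
Centre of pressure: y_p = y_c + I_c/(y_c·A) = 7.69333 + 2.45266/(7.69333 × 2.9175) = 7.69333 + 0.109273 = 7.8026 m along the plane.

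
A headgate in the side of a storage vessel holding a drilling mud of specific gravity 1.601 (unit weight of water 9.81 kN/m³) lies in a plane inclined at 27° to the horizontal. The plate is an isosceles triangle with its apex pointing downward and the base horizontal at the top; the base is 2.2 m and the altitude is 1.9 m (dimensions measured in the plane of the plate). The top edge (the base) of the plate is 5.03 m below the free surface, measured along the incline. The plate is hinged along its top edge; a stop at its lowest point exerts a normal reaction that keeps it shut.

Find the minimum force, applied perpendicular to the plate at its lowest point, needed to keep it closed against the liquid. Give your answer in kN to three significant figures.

P ≈ 29.7 kN

γ = 1.601 × 9.81 = 15.70581 kN/m³.
Let θ = 27° be the plate's angle to the horizontal; measure y along the incline from where the plane meets the free surface. Vertical depth h = y·sinθ with sinθ = 0.453990.
With the apex down, the centroid sits h/3 = 1.9/3 = 0.633333 m below the base (the top edge), so y_c = 5.03 + 0.633333 = 5.66333 m and h_c = 5.66333 × 0.453990 = 2.5711 m.
A = ½ × 2.2 × 1.9 = 2.09 m².
Resultant F = γ·h_c·A = 15.70581 × 2.5711 × 2.09 = 84.3967 kN.
I_c = b·h³/36 = 2.2 × 1.9³/36 = 0.419161 m⁴.
Centre of pressure: y_p = y_c + I_c/(y_c·A) = 5.66333 + 0.419161/(5.66333 × 2.09) = 5.66333 + 0.035413 = 5.69874 m along the plane.
The resultant acts 0.633333 + 0.035413 = 0.668746 m (along the plate) below the hinge at the top edge, so the moment about the hinge is M = F × 0.668746 = 84.3967 × 0.668746 = 56.44 kN·m.
A normal force at the bottom, 1.9 m from the hinge, must supply this moment: P = 56.44/1.9 = 29.7053 kN.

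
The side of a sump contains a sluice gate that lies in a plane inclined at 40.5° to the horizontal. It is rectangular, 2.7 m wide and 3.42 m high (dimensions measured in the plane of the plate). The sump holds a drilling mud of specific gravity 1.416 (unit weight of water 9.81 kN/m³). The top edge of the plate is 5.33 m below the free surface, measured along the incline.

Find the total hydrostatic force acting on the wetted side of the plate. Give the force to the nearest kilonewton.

γ = 1.416 × 9.81 = 13.89096 kN/m³.
Let θ = 40.5° be the plate's angle to the horizontal; measure y along the incline from where the plane meets the free surface. Vertical depth h = y·sinθ with sinθ = 0.649448.
The centroid lies 3.42/2 = 1.71 m below the top edge, so y_c = 5.33 + 1.71 = 7.04 m and h_c = 7.04 × 0.649448 = 4.57211 m.
A = 2.7 × 3.42 = 9.234 m².
Resultant F = γ·h_c·A = 13.89096 × 4.57211 × 9.234 = 586.461 kN.

F ≈ 586 kN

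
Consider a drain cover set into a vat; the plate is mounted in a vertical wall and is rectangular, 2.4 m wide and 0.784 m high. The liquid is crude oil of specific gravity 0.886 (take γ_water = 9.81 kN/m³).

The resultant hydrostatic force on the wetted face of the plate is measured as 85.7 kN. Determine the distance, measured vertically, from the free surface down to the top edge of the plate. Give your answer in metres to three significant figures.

d_top ≈ 4.85 m

γ = 0.886 × 9.81 = 8.69166 kN/m³.
A = 2.4 × 0.784 = 1.8816 m².
From F = γ·h_c·A, the centroid depth is h_c = 85.7/(8.69166 × 1.8816) = 5.24024 m.
The centroid lies 0.784/2 = 0.392 m below the top edge, so the top edge sits at h_top = 5.24024 − 0.392 = 4.84824 m below the surface.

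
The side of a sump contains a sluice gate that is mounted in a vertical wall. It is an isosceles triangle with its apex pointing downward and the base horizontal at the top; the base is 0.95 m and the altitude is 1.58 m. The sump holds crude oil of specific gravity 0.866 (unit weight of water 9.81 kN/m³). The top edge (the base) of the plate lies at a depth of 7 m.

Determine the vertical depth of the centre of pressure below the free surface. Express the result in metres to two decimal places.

γ = 0.866 × 9.81 = 8.49546 kN/m³.
With the apex down, the centroid sits h/3 = 1.58/3 = 0.526667 m below the base (the top edge), so the centroid depth is h_c = 7 + 0.526667 = 7.52667 m.
A = ½ × 0.95 × 1.58 = 0.7505 m².
Resultant F = γ·h_c·A = 8.49546 × 7.52667 × 0.7505 = 47.9889 kN.
I_c = b·h³/36 = 0.95 × 1.58³/36 = 0.104086 m⁴.
Centre of pressure: y_p = y_c + I_c/(y_c·A) = 7.52667 + 0.104086/(7.52667 × 0.7505) = 7.52667 + 0.0184263 = 7.5451 m along the plane.

h_p = 7.55 m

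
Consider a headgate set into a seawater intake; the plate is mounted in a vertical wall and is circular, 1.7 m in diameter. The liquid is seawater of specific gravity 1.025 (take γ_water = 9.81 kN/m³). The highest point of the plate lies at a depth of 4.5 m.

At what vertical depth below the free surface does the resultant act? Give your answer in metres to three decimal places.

γ = 1.025 × 9.81 = 10.05525 kN/m³.
The centroid is at the centre, 0.85 m below the top of the plate, so the centroid depth is h_c = 4.5 + 0.85 = 5.35 m.
A = π(0.85)² = 2.2698 m².
Resultant F = γ·h_c·A = 10.05525 × 5.35 × 2.2698 = 122.105 kN.
I_c = πr⁴/4 = π × 0.85⁴/4 = 0.409983 m⁴.
Centre of pressure: y_p = y_c + I_c/(y_c·A) = 5.35 + 0.409983/(5.35 × 2.2698) = 5.35 + 0.0337617 = 5.38376 m along the plane.

h_p = 5.384 m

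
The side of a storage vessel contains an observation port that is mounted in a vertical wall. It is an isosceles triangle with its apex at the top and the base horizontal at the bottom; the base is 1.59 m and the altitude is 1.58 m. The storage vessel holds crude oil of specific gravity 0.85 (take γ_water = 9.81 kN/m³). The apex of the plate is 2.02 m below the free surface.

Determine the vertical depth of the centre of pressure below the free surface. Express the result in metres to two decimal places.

h_p = 3.12 m

γ = 0.85 × 9.81 = 8.3385 kN/m³.
With the apex up, the centroid sits 2h/3 = 2 × 1.58/3 = 1.05333 m below the apex, so the centroid depth is h_c = 2.02 + 1.05333 = 3.07333 m.
A = ½ × 1.59 × 1.58 = 1.2561 m².
Resultant F = γ·h_c·A = 8.3385 × 3.07333 × 1.2561 = 32.19 kN.
I_c = b·h³/36 = 1.59 × 1.58³/36 = 0.174207 m⁴.
Centre of pressure: y_p = y_c + I_c/(y_c·A) = 3.07333 + 0.174207/(3.07333 × 1.2561) = 3.07333 + 0.0451266 = 3.11846 m along the plane.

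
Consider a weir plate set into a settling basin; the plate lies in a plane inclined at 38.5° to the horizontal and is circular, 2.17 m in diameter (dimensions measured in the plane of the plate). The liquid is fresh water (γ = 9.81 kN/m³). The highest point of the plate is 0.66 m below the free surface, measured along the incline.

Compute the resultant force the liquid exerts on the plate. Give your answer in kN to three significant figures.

γ = 9.81 kN/m³.
Let θ = 38.5° be the plate's angle to the horizontal; measure y along the incline from where the plane meets the free surface. Vertical depth h = y·sinθ with sinθ = 0.622515.
The centroid is at the centre, 1.085 m below the top of the plate, so y_c = 0.66 + 1.085 = 1.745 m and h_c = 1.745 × 0.622515 = 1.08629 m.
A = π(1.085)² = 3.69836 m².
Resultant F = γ·h_c·A = 9.81 × 1.08629 × 3.69836 = 39.4116 kN.

F ≈ 39.4 kN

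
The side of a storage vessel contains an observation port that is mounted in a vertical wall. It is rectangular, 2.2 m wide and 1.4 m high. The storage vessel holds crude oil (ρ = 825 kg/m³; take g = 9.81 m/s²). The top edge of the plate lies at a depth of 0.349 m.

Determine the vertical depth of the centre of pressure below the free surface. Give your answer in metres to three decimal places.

γ = ρg = 825 × 9.81 / 1000 = 8.09325 kN/m³.
The centroid lies 1.4/2 = 0.7 m below the top edge, so the centroid depth is h_c = 0.349 + 0.7 = 1.049 m.
A = 2.2 × 1.4 = 3.08 m².
Resultant F = γ·h_c·A = 8.09325 × 1.049 × 3.08 = 26.1486 kN.
I_c = b·h³/12 = 2.2 × 1.4³/12 = 0.503067 m⁴.
Centre of pressure: y_p = y_c + I_c/(y_c·A) = 1.049 + 0.503067/(1.049 × 3.08) = 1.049 + 0.155704 = 1.2047 m along the plane.

h_p = 1.205 m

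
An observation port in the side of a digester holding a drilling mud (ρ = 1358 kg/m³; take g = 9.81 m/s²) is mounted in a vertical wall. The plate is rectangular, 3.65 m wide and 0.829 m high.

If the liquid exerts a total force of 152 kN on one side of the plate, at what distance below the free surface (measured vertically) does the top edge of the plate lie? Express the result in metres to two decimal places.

γ = ρg = 1358 × 9.81 / 1000 = 13.32198 kN/m³.
A = 3.65 × 0.829 = 3.02585 m².
From F = γ·h_c·A, the centroid depth is h_c = 152/(13.32198 × 3.02585) = 3.77075 m.
The centroid lies 0.829/2 = 0.4145 m below the top edge, so the top edge sits at h_top = 3.77075 − 0.4145 = 3.35625 m below the surface.

d_top ≈ 3.36 m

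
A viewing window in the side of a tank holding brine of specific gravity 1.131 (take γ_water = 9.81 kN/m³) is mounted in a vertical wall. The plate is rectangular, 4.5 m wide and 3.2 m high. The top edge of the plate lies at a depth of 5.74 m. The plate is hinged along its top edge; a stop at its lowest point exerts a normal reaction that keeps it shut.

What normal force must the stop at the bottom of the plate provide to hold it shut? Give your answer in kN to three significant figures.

P ≈ 629 kN

γ = 1.131 × 9.81 = 11.09511 kN/m³.
The centroid lies 3.2/2 = 1.6 m below the top edge, so the centroid depth is h_c = 5.74 + 1.6 = 7.34 m.
A = 4.5 × 3.2 = 14.4 m².
Resultant F = γ·h_c·A = 11.09511 × 7.34 × 14.4 = 1172.71 kN.
I_c = b·h³/12 = 4.5 × 3.2³/12 = 12.288 m⁴.
Centre of pressure: y_p = y_c + I_c/(y_c·A) = 7.34 + 12.288/(7.34 × 14.4) = 7.34 + 0.116258 = 7.45626 m along the plane.
The resultant acts 1.6 + 0.116258 = 1.71626 m (along the plate) below the hinge at the top edge, so the moment about the hinge is M = F × 1.71626 = 1172.71 × 1.71626 = 2012.68 kN·m.
A normal force at the bottom, 3.2 m from the hinge, must supply this moment: P = 2012.68/3.2 = 628.962 kN.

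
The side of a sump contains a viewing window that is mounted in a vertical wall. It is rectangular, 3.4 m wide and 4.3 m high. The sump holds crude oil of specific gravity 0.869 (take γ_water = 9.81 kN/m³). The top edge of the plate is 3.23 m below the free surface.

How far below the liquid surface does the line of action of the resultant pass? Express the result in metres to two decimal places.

γ = 0.869 × 9.81 = 8.52489 kN/m³.
The centroid lies 4.3/2 = 2.15 m below the top edge, so the centroid depth is h_c = 3.23 + 2.15 = 5.38 m.
A = 3.4 × 4.3 = 14.62 m².
Resultant F = γ·h_c·A = 8.52489 × 5.38 × 14.62 = 670.53 kN.
I_c = b·h³/12 = 3.4 × 4.3³/12 = 22.527 m⁴.
Centre of pressure: y_p = y_c + I_c/(y_c·A) = 5.38 + 22.527/(5.38 × 14.62) = 5.38 + 0.2864 = 5.6664 m along the plane.

h_p = 5.67 m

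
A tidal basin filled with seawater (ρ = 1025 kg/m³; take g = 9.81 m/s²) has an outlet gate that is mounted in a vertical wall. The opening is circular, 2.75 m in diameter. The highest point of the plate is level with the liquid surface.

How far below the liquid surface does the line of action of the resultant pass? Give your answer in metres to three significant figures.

h_p = 1.72 m

γ = ρg = 1025 × 9.81 / 1000 = 10.05525 kN/m³.
The centroid is at the centre, 1.375 m below the top of the plate, so the centroid depth is h_c = 1.375 m.
A = π(1.375)² = 5.93957 m².
Resultant F = γ·h_c·A = 10.05525 × 1.375 × 5.93957 = 82.1203 kN.
I_c = πr⁴/4 = π × 1.375⁴/4 = 2.80738 m⁴.
Centre of pressure: y_p = y_c + I_c/(y_c·A) = 1.375 + 2.80738/(1.375 × 5.93957) = 1.375 + 0.343751 = 1.71875 m along the plane.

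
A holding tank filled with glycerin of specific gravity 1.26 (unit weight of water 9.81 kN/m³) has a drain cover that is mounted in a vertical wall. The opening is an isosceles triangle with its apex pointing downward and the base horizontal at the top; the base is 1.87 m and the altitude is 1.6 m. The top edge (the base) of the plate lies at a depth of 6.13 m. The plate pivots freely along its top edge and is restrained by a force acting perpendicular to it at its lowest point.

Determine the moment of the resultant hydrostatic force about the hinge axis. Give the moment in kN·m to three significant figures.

γ = 1.26 × 9.81 = 12.3606 kN/m³.
With the apex down, the centroid sits h/3 = 1.6/3 = 0.533333 m below the base (the top edge), so the centroid depth is h_c = 6.13 + 0.533333 = 6.66333 m.
A = ½ × 1.87 × 1.6 = 1.496 m².
Resultant F = γ·h_c·A = 12.3606 × 6.66333 × 1.496 = 123.215 kN.
I_c = b·h³/36 = 1.87 × 1.6³/36 = 0.212764 m⁴.
Centre of pressure: y_p = y_c + I_c/(y_c·A) = 6.66333 + 0.212764/(6.66333 × 1.496) = 6.66333 + 0.021344 = 6.68467 m along the plane.
The resultant acts 0.533333 + 0.021344 = 0.554677 m (along the plate) below the hinge at the top edge, so the moment about the hinge is M = F × 0.554677 = 123.215 × 0.554677 = 68.3445 kN·m.

M ≈ 68.3 kN·m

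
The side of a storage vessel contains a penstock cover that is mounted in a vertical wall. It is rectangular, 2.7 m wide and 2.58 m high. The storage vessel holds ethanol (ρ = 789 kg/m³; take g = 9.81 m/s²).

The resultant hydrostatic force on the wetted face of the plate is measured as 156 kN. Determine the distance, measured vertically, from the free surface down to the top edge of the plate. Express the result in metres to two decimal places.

d_top ≈ 1.60 m

γ = ρg = 789 × 9.81 / 1000 = 7.74009 kN/m³.
A = 2.7 × 2.58 = 6.966 m².
From F = γ·h_c·A, the centroid depth is h_c = 156/(7.74009 × 6.966) = 2.89331 m.
The centroid lies 2.58/2 = 1.29 m below the top edge, so the top edge sits at h_top = 2.89331 − 1.29 = 1.60331 m below the surface.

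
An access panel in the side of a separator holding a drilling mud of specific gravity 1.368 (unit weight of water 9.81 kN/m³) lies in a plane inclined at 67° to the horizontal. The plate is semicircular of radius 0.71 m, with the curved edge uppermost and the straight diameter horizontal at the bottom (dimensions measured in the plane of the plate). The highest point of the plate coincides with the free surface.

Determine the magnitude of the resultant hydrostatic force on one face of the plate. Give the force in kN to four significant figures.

F ≈ 3.997 kN

γ = 1.368 × 9.81 = 13.42008 kN/m³.
Let θ = 67° be the plate's angle to the horizontal; measure y along the incline from where the plane meets the free surface. Vertical depth h = y·sinθ with sinθ = 0.920505.
The centroid lies 4r/(3π) = 0.301333 m above the diameter, so r − 4r/(3π) = 0.71 − 0.301333 = 0.408667 m below the topmost point, so y_c = 0.408667 m and h_c = 0.408667 × 0.920505 = 0.37618 m.
A = πr²/2 = π × 0.71²/2 = 0.791838 m².
Resultant F = γ·h_c·A = 13.42008 × 0.37618 × 0.791838 = 3.99749 kN.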